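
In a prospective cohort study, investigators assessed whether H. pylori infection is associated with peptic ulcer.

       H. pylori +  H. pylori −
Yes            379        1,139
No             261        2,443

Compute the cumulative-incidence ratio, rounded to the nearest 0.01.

1.86

Reading the table with exposure as columns: a = 379 (H. pylori +, case), b = 261 (H. pylori +, non-case), c = 1139 (H. pylori −, case), d = 2443.
Risk in exposed = 379/640 = 0.59219; risk in unexposed = 1139/3582 = 0.31798.
RR = 0.59219 / 0.31798 = 1.86235
The risk among the exposed is 1.86 times that among the unexposed.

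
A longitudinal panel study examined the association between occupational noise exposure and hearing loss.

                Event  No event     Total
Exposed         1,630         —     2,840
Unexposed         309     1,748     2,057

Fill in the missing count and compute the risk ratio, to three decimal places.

The missing cell is in the exposed row: 2840 − 1630 = 1210.
So a = 1630, b = 1210, c = 309, d = 1748.
RR = [a/(a+b)] / [c/(c+d)] = (1630/2840) / (309/2057) = 0.57394/0.15022 = 3.82072

3.821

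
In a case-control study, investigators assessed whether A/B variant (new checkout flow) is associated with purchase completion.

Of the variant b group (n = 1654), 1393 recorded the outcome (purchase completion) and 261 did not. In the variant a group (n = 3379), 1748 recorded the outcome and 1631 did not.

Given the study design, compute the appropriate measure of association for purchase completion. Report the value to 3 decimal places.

From the description: a = 1393, b = 261, c = 1748, d = 1631.
This is a case-control study: participants were sampled on outcome status, so risks in the source population cannot be estimated directly — relative risk is not valid here. The odds ratio is the appropriate measure.
OR = (a·d)/(b·c) = (1393 × 1631) / (261 × 1748) = 2271983 / 456228 = 4.97993

4.980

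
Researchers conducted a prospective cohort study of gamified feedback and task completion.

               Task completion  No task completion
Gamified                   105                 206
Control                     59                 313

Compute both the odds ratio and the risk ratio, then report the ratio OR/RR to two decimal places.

1.27

Cells: a = 105, b = 206, c = 59, d = 313.
OR = (105·313)/(206·59) = 32865/12154 = 2.70405
Risk in exposed = 105/311 = 0.33762; risk in unexposed = 59/372 = 0.15860; RR = 2.12873
OR/RR = 2.70405 / 2.12873 = 1.27027
The outcome is not rare, so the OR lies further from 1 than the RR.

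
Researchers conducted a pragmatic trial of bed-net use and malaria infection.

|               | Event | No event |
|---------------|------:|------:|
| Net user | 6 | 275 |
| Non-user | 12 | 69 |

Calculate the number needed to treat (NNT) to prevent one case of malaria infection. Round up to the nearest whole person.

Risk in treated group = 6/281 = 0.02135; risk in control = 12/81 = 0.14815.
Absolute risk reduction = 0.14815 − 0.02135 = 0.12680
NNT = 1 / ARR = 1 / 0.12680 = 7.887 → round up → 8

8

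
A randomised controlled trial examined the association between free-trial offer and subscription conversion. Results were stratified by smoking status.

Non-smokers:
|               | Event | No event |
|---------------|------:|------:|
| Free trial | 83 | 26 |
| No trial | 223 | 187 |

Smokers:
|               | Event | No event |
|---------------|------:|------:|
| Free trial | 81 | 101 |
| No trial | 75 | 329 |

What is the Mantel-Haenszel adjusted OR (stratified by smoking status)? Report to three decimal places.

OR_MH = Σ(aᵢdᵢ/nᵢ) / Σ(bᵢcᵢ/nᵢ), where nᵢ is the stratum total.
Stratum 1 (Non-smokers): n = 519; a·d/n = 83·187/519 = 29.9056; b·c/n = 26·223/519 = 11.1715
Stratum 2 (Smokers): n = 586; a·d/n = 81·329/586 = 45.4761; b·c/n = 101·75/586 = 12.9266
OR_MH = (29.9056 + 45.4761) / (11.1715 + 12.9266) = 75.3817 / 24.0981 = 3.12812

3.128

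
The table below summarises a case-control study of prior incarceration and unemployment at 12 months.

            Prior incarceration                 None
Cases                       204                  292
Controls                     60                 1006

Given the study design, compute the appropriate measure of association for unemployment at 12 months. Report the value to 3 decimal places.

Reading the table with exposure as columns: a = 204 (Prior incarceration, case), b = 60 (Prior incarceration, non-case), c = 292 (None, case), d = 1006.
This is a case-control study: participants were sampled on outcome status, so risks in the source population cannot be estimated directly — relative risk is not valid here. The odds ratio is the appropriate measure.
OR = (a·d)/(b·c) = (204 × 1006) / (60 × 292) = 205224 / 17520 = 11.71370

11.714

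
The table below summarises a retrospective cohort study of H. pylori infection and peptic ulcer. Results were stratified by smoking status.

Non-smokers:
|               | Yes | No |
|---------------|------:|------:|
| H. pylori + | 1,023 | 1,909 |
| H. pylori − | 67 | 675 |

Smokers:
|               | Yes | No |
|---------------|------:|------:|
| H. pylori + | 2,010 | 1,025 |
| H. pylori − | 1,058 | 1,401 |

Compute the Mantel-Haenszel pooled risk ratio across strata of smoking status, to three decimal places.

1.734

RR_MH = Σ(aᵢ·n₀ᵢ/nᵢ) / Σ(cᵢ·n₁ᵢ/nᵢ), with n₁ᵢ = aᵢ+bᵢ (exposed), n₀ᵢ = cᵢ+dᵢ (unexposed), nᵢ = n₁ᵢ+n₀ᵢ.
Stratum 1 (Non-smokers): n₁ = 2932, n₀ = 742, n = 3674; a·n₀/n = 1023·742/3674 = 206.6048; c·n₁/n = 67·2932/3674 = 53.4687
Stratum 2 (Smokers): n₁ = 3035, n₀ = 2459, n = 5494; a·n₀/n = 2010·2459/5494 = 899.6341; c·n₁/n = 1058·3035/5494 = 584.4612
RR_MH = (206.6048 + 899.6341) / (53.4687 + 584.4612) = 1106.2389 / 637.9299 = 1.73411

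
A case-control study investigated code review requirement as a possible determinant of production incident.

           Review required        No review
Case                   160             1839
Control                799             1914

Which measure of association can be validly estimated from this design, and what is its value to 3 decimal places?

0.208

Reading the table with exposure as columns: a = 160 (Review required, case), b = 799 (Review required, non-case), c = 1839 (No review, case), d = 1914.
This is a case-control study: participants were sampled on outcome status, so risks in the source population cannot be estimated directly — relative risk is not valid here. The odds ratio is the appropriate measure.
OR = (a·d)/(b·c) = (160 × 1914) / (799 × 1839) = 306240 / 1469361 = 0.20842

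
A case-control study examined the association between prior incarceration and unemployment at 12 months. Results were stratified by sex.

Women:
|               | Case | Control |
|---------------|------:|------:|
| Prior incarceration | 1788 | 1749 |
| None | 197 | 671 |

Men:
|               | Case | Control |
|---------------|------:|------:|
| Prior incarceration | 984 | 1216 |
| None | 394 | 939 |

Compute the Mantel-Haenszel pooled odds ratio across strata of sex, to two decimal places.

OR_MH = Σ(aᵢdᵢ/nᵢ) / Σ(bᵢcᵢ/nᵢ), where nᵢ is the stratum total.
Stratum 1 (Women): n = 4405; a·d/n = 1788·671/4405 = 272.3605; b·c/n = 1749·197/4405 = 78.2186
Stratum 2 (Men): n = 3533; a·d/n = 984·939/3533 = 261.5273; b·c/n = 1216·394/3533 = 135.6083
OR_MH = (272.3605 + 261.5273) / (78.2186 + 135.6083) = 533.8878 / 213.8269 = 2.49682

2.50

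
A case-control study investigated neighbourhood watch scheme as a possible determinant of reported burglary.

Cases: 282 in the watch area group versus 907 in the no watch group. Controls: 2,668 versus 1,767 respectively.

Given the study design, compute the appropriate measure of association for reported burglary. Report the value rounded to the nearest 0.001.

0.206

From the description: a = 282, b = 2668, c = 907, d = 1767.
This is a case-control study: participants were sampled on outcome status, so risks in the source population cannot be estimated directly — relative risk is not valid here. The odds ratio is the appropriate measure.
OR = (a·d)/(b·c) = (282 × 1767) / (2668 × 907) = 498294 / 2419876 = 0.20592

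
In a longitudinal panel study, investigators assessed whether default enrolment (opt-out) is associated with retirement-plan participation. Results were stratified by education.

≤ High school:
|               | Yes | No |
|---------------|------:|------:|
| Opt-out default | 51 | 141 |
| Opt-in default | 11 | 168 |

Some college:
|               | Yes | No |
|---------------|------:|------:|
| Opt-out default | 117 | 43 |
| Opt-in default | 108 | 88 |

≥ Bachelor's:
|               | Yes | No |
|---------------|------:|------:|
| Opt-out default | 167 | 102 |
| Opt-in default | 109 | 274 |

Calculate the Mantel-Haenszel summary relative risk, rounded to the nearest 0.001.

1.886

RR_MH = Σ(aᵢ·n₀ᵢ/nᵢ) / Σ(cᵢ·n₁ᵢ/nᵢ), with n₁ᵢ = aᵢ+bᵢ (exposed), n₀ᵢ = cᵢ+dᵢ (unexposed), nᵢ = n₁ᵢ+n₀ᵢ.
Stratum 1 (≤ High school): n₁ = 192, n₀ = 179, n = 371; a·n₀/n = 51·179/371 = 24.6065; c·n₁/n = 11·192/371 = 5.6927
Stratum 2 (Some college): n₁ = 160, n₀ = 196, n = 356; a·n₀/n = 117·196/356 = 64.4157; c·n₁/n = 108·160/356 = 48.5393
Stratum 3 (≥ Bachelor's): n₁ = 269, n₀ = 383, n = 652; a·n₀/n = 167·383/652 = 98.0997; c·n₁/n = 109·269/652 = 44.9709
RR_MH = (24.6065 + 64.4157 + 98.0997) / (5.6927 + 48.5393 + 44.9709) = 187.1219 / 99.2029 = 1.88625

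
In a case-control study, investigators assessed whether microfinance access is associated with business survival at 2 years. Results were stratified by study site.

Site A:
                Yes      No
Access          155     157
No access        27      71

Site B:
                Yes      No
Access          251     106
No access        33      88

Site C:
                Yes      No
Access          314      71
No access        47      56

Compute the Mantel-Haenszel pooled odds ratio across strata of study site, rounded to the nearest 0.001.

OR_MH = Σ(aᵢdᵢ/nᵢ) / Σ(bᵢcᵢ/nᵢ), where nᵢ is the stratum total.
Stratum 1 (Site A): n = 410; a·d/n = 155·71/410 = 26.8415; b·c/n = 157·27/410 = 10.3390
Stratum 2 (Site B): n = 478; a·d/n = 251·88/478 = 46.2092; b·c/n = 106·33/478 = 7.3180
Stratum 3 (Site C): n = 488; a·d/n = 314·56/488 = 36.0328; b·c/n = 71·47/488 = 6.8381
OR_MH = (26.8415 + 46.2092 + 36.0328) / (10.3390 + 7.3180 + 6.8381) = 109.0835 / 24.4951 = 4.45327

4.453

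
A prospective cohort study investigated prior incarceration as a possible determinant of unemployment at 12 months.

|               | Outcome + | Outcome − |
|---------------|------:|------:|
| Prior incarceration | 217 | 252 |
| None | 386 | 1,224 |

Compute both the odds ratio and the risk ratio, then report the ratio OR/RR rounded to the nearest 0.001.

1.415

Cells: a = 217, b = 252, c = 386, d = 1224.
OR = (217·1224)/(252·386) = 265608/97272 = 2.73057
Risk in exposed = 217/469 = 0.46269; risk in unexposed = 386/1610 = 0.23975; RR = 1.92986
OR/RR = 2.73057 / 1.92986 = 1.41491
The outcome is not rare, so the OR lies further from 1 than the RR.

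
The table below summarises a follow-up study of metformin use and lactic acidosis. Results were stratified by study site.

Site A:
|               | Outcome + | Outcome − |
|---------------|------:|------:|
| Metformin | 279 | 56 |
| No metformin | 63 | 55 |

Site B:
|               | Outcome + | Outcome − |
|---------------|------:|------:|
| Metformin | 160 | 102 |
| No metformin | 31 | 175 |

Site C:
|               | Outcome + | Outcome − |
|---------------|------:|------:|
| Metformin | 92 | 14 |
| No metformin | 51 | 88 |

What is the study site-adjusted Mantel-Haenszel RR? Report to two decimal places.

RR_MH = Σ(aᵢ·n₀ᵢ/nᵢ) / Σ(cᵢ·n₁ᵢ/nᵢ), with n₁ᵢ = aᵢ+bᵢ (exposed), n₀ᵢ = cᵢ+dᵢ (unexposed), nᵢ = n₁ᵢ+n₀ᵢ.
Stratum 1 (Site A): n₁ = 335, n₀ = 118, n = 453; a·n₀/n = 279·118/453 = 72.6755; c·n₁/n = 63·335/453 = 46.5894
Stratum 2 (Site B): n₁ = 262, n₀ = 206, n = 468; a·n₀/n = 160·206/468 = 70.4274; c·n₁/n = 31·262/468 = 17.3547
Stratum 3 (Site C): n₁ = 106, n₀ = 139, n = 245; a·n₀/n = 92·139/245 = 52.1959; c·n₁/n = 51·106/245 = 22.0653
RR_MH = (72.6755 + 70.4274 + 52.1959) / (46.5894 + 17.3547 + 22.0653) = 195.2988 / 86.0094 = 2.27067

2.27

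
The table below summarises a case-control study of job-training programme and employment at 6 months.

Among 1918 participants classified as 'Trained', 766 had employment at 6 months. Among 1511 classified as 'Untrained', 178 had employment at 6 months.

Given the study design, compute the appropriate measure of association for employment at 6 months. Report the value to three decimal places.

4.980

From the description: a = 766, b = 1152, c = 178, d = 1333.
This is a case-control study: participants were sampled on outcome status, so risks in the source population cannot be estimated directly — relative risk is not valid here. The odds ratio is the appropriate measure.
OR = (a·d)/(b·c) = (766 × 1333) / (1152 × 178) = 1021078 / 205056 = 4.97951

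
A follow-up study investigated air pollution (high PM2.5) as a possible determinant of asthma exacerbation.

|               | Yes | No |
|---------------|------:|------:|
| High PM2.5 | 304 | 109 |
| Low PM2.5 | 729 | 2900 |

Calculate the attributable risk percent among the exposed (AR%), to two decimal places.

72.71

Cells: a = 304, b = 109, c = 729, d = 2900.
Risk in exposed = 304/413 = 0.73608; risk in unexposed = 729/3629 = 0.20088.
RR = 0.73608/0.20088 = 3.66423
AR% = (RR − 1)/RR × 100 = (3.66423 − 1)/3.66423 × 100 = 72.7092%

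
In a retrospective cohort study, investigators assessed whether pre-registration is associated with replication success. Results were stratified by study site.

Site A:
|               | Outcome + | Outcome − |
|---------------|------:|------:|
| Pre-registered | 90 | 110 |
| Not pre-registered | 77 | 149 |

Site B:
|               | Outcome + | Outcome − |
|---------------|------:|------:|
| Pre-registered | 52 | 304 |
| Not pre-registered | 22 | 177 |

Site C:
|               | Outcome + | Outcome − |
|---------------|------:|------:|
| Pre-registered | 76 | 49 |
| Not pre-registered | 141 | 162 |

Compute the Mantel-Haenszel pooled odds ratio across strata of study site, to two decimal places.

1.60

OR_MH = Σ(aᵢdᵢ/nᵢ) / Σ(bᵢcᵢ/nᵢ), where nᵢ is the stratum total.
Stratum 1 (Site A): n = 426; a·d/n = 90·149/426 = 31.4789; b·c/n = 110·77/426 = 19.8826
Stratum 2 (Site B): n = 555; a·d/n = 52·177/555 = 16.5838; b·c/n = 304·22/555 = 12.0505
Stratum 3 (Site C): n = 428; a·d/n = 76·162/428 = 28.7664; b·c/n = 49·141/428 = 16.1425
OR_MH = (31.4789 + 16.5838 + 28.7664) / (19.8826 + 12.0505 + 16.1425) = 76.8290 / 48.0756 = 1.59809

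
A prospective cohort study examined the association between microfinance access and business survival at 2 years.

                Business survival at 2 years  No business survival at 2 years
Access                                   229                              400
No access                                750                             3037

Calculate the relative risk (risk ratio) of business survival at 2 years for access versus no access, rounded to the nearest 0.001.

1.838

Cells: a = 229, b = 400, c = 750, d = 3037.
Risk in exposed = 229/629 = 0.36407; risk in unexposed = 750/3787 = 0.19805.
RR = 0.36407 / 0.19805 = 1.83831
The risk among the exposed is 1.84 times that among the unexposed.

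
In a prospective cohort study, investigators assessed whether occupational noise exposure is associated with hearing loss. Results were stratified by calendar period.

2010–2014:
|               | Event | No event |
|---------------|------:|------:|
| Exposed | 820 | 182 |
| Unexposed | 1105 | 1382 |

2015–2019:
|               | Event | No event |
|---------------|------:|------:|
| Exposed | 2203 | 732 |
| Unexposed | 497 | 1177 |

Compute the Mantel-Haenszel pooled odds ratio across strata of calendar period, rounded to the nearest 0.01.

6.50

OR_MH = Σ(aᵢdᵢ/nᵢ) / Σ(bᵢcᵢ/nᵢ), where nᵢ is the stratum total.
Stratum 1 (2010–2014): n = 3489; a·d/n = 820·1382/3489 = 324.8037; b·c/n = 182·1105/3489 = 57.6412
Stratum 2 (2015–2019): n = 4609; a·d/n = 2203·1177/4609 = 562.5800; b·c/n = 732·497/4609 = 78.9334
OR_MH = (324.8037 + 562.5800) / (57.6412 + 78.9334) = 887.3836 / 136.5745 = 6.49743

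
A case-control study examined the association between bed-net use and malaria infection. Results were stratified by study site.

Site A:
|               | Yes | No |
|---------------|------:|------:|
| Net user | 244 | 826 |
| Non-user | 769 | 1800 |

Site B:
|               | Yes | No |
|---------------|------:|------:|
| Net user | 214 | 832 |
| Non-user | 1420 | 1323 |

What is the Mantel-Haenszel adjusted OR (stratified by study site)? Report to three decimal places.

OR_MH = Σ(aᵢdᵢ/nᵢ) / Σ(bᵢcᵢ/nᵢ), where nᵢ is the stratum total.
Stratum 1 (Site A): n = 3639; a·d/n = 244·1800/3639 = 120.6925; b·c/n = 826·769/3639 = 174.5518
Stratum 2 (Site B): n = 3789; a·d/n = 214·1323/3789 = 74.7221; b·c/n = 832·1420/3789 = 311.8079
OR_MH = (120.6925 + 74.7221) / (174.5518 + 311.8079) = 195.4146 / 486.3597 = 0.40179

0.402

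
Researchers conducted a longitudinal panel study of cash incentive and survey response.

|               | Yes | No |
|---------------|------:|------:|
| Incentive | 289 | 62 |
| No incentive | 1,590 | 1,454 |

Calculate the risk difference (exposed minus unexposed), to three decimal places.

0.301

Cells: a = 289, b = 62, c = 1590, d = 1454.
Risk in exposed = 289/351 = 0.823362; risk in unexposed = 1590/3044 = 0.522339.
Risk difference = 0.823362 − 0.522339 = 0.301023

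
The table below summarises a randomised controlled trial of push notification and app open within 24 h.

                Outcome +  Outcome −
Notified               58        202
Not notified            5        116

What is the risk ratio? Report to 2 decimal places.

Cells: a = 58, b = 202, c = 5, d = 116.
Risk in exposed = 58/260 = 0.22308; risk in unexposed = 5/121 = 0.04132.
RR = 0.22308 / 0.04132 = 5.39846
The risk among the exposed is 5.40 times that among the unexposed.

5.40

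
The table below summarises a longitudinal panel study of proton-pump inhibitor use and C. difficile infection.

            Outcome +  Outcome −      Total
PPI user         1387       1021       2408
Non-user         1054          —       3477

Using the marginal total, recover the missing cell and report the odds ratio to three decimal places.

The missing cell is in the unexposed row: 3477 − 1054 = 2423.
So a = 1387, b = 1021, c = 1054, d = 2423.
OR = (a·d)/(b·c) = (1387 × 2423) / (1021 × 1054) = 3360701 / 1076134 = 3.12294

3.123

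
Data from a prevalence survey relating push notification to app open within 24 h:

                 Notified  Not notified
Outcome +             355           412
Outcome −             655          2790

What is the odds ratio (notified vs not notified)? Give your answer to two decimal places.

3.67

Reading the table with exposure as columns: a = 355 (Notified, case), b = 655 (Notified, non-case), c = 412 (Not notified, case), d = 2790.
OR = (a·d)/(b·c) = (355 × 2790) / (655 × 412) = 990450 / 269860 = 3.67024
The odds of app open within 24 h are about 3.67 times as high in the notified group.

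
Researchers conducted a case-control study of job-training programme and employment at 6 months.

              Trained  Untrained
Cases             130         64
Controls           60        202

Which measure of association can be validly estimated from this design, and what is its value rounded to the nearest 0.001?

Reading the table with exposure as columns: a = 130 (Trained, case), b = 60 (Trained, non-case), c = 64 (Untrained, case), d = 202.
This is a case-control study: participants were sampled on outcome status, so risks in the source population cannot be estimated directly — relative risk is not valid here. The odds ratio is the appropriate measure.
OR = (a·d)/(b·c) = (130 × 202) / (60 × 64) = 26260 / 3840 = 6.83854

6.839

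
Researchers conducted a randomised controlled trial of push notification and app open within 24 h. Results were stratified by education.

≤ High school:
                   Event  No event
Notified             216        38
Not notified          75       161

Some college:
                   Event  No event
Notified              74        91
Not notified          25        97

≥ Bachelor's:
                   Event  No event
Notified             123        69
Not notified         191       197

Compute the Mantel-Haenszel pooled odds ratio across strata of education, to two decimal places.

OR_MH = Σ(aᵢdᵢ/nᵢ) / Σ(bᵢcᵢ/nᵢ), where nᵢ is the stratum total.
Stratum 1 (≤ High school): n = 490; a·d/n = 216·161/490 = 70.9714; b·c/n = 38·75/490 = 5.8163
Stratum 2 (Some college): n = 287; a·d/n = 74·97/287 = 25.0105; b·c/n = 91·25/287 = 7.9268
Stratum 3 (≥ Bachelor's): n = 580; a·d/n = 123·197/580 = 41.7776; b·c/n = 69·191/580 = 22.7224
OR_MH = (70.9714 + 25.0105 + 41.7776) / (5.8163 + 7.9268 + 22.7224) = 137.7595 / 36.4656 = 3.77780

3.78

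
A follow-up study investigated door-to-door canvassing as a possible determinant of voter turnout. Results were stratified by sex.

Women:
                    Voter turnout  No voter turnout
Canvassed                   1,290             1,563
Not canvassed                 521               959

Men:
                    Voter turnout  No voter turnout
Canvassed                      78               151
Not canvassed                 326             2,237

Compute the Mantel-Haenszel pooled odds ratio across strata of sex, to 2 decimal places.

OR_MH = Σ(aᵢdᵢ/nᵢ) / Σ(bᵢcᵢ/nᵢ), where nᵢ is the stratum total.
Stratum 1 (Women): n = 4333; a·d/n = 1290·959/4333 = 285.5089; b·c/n = 1563·521/4333 = 187.9351
Stratum 2 (Men): n = 2792; a·d/n = 78·2237/2792 = 62.4950; b·c/n = 151·326/2792 = 17.6311
OR_MH = (285.5089 + 62.4950) / (187.9351 + 17.6311) = 348.0039 / 205.5662 = 1.69290

1.69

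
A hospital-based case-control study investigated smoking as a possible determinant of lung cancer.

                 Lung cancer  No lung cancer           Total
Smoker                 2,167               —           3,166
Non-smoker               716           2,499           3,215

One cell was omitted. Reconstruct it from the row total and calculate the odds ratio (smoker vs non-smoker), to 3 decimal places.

The missing cell is in the exposed row: 3166 − 2167 = 999.
So a = 2167, b = 999, c = 716, d = 2499.
OR = (a·d)/(b·c) = (2167 × 2499) / (999 × 716) = 5415333 / 715284 = 7.57089

7.571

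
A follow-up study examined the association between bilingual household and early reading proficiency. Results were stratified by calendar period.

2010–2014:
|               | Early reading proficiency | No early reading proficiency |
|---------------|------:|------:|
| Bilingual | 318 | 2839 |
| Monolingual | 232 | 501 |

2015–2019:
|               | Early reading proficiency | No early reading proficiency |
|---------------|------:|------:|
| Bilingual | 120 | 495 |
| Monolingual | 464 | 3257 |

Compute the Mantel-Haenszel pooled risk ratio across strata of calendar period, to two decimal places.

RR_MH = Σ(aᵢ·n₀ᵢ/nᵢ) / Σ(cᵢ·n₁ᵢ/nᵢ), with n₁ᵢ = aᵢ+bᵢ (exposed), n₀ᵢ = cᵢ+dᵢ (unexposed), nᵢ = n₁ᵢ+n₀ᵢ.
Stratum 1 (2010–2014): n₁ = 3157, n₀ = 733, n = 3890; a·n₀/n = 318·733/3890 = 59.9213; c·n₁/n = 232·3157/3890 = 188.2838
Stratum 2 (2015–2019): n₁ = 615, n₀ = 3721, n = 4336; a·n₀/n = 120·3721/4336 = 102.9797; c·n₁/n = 464·615/4336 = 65.8118
RR_MH = (59.9213 + 102.9797) / (188.2838 + 65.8118) = 162.9010 / 254.0956 = 0.64110

0.64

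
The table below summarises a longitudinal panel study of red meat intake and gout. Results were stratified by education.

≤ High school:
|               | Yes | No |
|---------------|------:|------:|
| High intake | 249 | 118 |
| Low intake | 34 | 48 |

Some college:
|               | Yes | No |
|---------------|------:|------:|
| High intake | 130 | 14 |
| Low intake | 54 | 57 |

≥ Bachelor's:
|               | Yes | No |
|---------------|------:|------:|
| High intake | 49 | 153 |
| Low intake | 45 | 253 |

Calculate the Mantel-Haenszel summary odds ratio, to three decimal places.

3.135

OR_MH = Σ(aᵢdᵢ/nᵢ) / Σ(bᵢcᵢ/nᵢ), where nᵢ is the stratum total.
Stratum 1 (≤ High school): n = 449; a·d/n = 249·48/449 = 26.6192; b·c/n = 118·34/449 = 8.9354
Stratum 2 (Some college): n = 255; a·d/n = 130·57/255 = 29.0588; b·c/n = 14·54/255 = 2.9647
Stratum 3 (≥ Bachelor's): n = 500; a·d/n = 49·253/500 = 24.7940; b·c/n = 153·45/500 = 13.7700
OR_MH = (26.6192 + 29.0588 + 24.7940) / (8.9354 + 2.9647 + 13.7700) = 80.4720 / 25.6701 = 3.13485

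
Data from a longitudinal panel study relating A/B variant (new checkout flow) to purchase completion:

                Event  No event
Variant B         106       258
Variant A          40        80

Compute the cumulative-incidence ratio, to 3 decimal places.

0.874

Cells: a = 106, b = 258, c = 40, d = 80.
Risk in exposed = 106/364 = 0.29121; risk in unexposed = 40/120 = 0.33333.
RR = 0.29121 / 0.33333 = 0.87363
The risk is 13% lower among the exposed than among the unexposed.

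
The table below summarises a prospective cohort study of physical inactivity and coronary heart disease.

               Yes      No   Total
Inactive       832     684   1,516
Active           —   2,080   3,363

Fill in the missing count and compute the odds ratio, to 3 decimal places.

The missing cell is in the unexposed row: 3363 − 2080 = 1283.
So a = 832, b = 684, c = 1283, d = 2080.
OR = (a·d)/(b·c) = (832 × 2080) / (684 × 1283) = 1730560 / 877572 = 1.97199

1.972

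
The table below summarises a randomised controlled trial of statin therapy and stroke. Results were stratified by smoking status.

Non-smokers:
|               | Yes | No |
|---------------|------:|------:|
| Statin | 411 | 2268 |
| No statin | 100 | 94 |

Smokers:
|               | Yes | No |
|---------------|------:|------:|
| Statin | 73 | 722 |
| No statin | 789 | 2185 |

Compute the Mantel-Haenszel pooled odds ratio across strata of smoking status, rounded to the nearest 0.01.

OR_MH = Σ(aᵢdᵢ/nᵢ) / Σ(bᵢcᵢ/nᵢ), where nᵢ is the stratum total.
Stratum 1 (Non-smokers): n = 2873; a·d/n = 411·94/2873 = 13.4473; b·c/n = 2268·100/2873 = 78.9419
Stratum 2 (Smokers): n = 3769; a·d/n = 73·2185/3769 = 42.3202; b·c/n = 722·789/3769 = 151.1430
OR_MH = (13.4473 + 42.3202) / (78.9419 + 151.1430) = 55.7675 / 230.0849 = 0.24238

0.24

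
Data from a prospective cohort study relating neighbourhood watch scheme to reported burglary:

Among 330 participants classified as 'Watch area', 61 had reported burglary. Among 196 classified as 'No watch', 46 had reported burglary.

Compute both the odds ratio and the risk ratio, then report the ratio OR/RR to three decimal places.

0.939

From the description: a = 61, b = 269, c = 46, d = 150.
OR = (61·150)/(269·46) = 9150/12374 = 0.73945
Risk in exposed = 61/330 = 0.18485; risk in unexposed = 46/196 = 0.23469; RR = 0.78762
OR/RR = 0.73945 / 0.78762 = 0.93885
The outcome is not rare, so the OR lies further from 1 than the RR.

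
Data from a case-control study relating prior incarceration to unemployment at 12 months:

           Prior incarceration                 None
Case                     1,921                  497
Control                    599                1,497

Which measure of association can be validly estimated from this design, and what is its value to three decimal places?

9.660

Reading the table with exposure as columns: a = 1921 (Prior incarceration, case), b = 599 (Prior incarceration, non-case), c = 497 (None, case), d = 1497.
This is a case-control study: participants were sampled on outcome status, so risks in the source population cannot be estimated directly — relative risk is not valid here. The odds ratio is the appropriate measure.
OR = (a·d)/(b·c) = (1921 × 1497) / (599 × 497) = 2875737 / 297703 = 9.65975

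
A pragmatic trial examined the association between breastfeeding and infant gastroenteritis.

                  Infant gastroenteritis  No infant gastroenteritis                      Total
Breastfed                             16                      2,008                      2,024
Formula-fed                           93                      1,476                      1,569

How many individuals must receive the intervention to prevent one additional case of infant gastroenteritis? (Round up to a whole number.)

Risk in treated group = 16/2024 = 0.00791; risk in control = 93/1569 = 0.05927.
Absolute risk reduction = 0.05927 − 0.00791 = 0.05137
NNT = 1 / ARR = 1 / 0.05137 = 19.467 → round up → 20

20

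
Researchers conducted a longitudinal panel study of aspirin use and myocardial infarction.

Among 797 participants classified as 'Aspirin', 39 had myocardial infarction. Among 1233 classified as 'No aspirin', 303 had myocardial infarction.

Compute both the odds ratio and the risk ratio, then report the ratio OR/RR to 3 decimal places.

0.793

From the description: a = 39, b = 758, c = 303, d = 930.
OR = (39·930)/(758·303) = 36270/229674 = 0.15792
Risk in exposed = 39/797 = 0.04893; risk in unexposed = 303/1233 = 0.24574; RR = 0.19913
OR/RR = 0.15792 / 0.19913 = 0.79307
The outcome is not rare, so the OR lies further from 1 than the RR.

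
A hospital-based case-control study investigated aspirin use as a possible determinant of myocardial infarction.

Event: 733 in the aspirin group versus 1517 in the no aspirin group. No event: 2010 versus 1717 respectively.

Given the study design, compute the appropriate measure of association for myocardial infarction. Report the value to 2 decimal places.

From the description: a = 733, b = 2010, c = 1517, d = 1717.
This is a hospital-based case-control study: participants were sampled on outcome status, so risks in the source population cannot be estimated directly — relative risk is not valid here. The odds ratio is the appropriate measure.
OR = (a·d)/(b·c) = (733 × 1717) / (2010 × 1517) = 1258561 / 3049170 = 0.41276

0.41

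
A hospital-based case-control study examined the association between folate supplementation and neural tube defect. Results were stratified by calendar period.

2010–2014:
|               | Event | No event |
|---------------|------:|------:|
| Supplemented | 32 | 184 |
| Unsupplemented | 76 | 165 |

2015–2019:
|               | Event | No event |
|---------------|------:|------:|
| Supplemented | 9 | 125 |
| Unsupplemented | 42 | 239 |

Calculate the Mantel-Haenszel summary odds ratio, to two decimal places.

OR_MH = Σ(aᵢdᵢ/nᵢ) / Σ(bᵢcᵢ/nᵢ), where nᵢ is the stratum total.
Stratum 1 (2010–2014): n = 457; a·d/n = 32·165/457 = 11.5536; b·c/n = 184·76/457 = 30.5996
Stratum 2 (2015–2019): n = 415; a·d/n = 9·239/415 = 5.1831; b·c/n = 125·42/415 = 12.6506
OR_MH = (11.5536 + 5.1831) / (30.5996 + 12.6506) = 16.7367 / 43.2502 = 0.38698

0.39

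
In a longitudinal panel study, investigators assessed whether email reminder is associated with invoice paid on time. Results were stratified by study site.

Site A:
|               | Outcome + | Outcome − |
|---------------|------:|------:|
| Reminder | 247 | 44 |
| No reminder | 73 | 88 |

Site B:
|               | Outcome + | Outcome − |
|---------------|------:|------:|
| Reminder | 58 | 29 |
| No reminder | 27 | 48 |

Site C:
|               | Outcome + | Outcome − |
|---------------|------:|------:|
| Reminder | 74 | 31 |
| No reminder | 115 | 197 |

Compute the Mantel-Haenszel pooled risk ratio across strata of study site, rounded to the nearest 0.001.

1.882

RR_MH = Σ(aᵢ·n₀ᵢ/nᵢ) / Σ(cᵢ·n₁ᵢ/nᵢ), with n₁ᵢ = aᵢ+bᵢ (exposed), n₀ᵢ = cᵢ+dᵢ (unexposed), nᵢ = n₁ᵢ+n₀ᵢ.
Stratum 1 (Site A): n₁ = 291, n₀ = 161, n = 452; a·n₀/n = 247·161/452 = 87.9801; c·n₁/n = 73·291/452 = 46.9978
Stratum 2 (Site B): n₁ = 87, n₀ = 75, n = 162; a·n₀/n = 58·75/162 = 26.8519; c·n₁/n = 27·87/162 = 14.5000
Stratum 3 (Site C): n₁ = 105, n₀ = 312, n = 417; a·n₀/n = 74·312/417 = 55.3669; c·n₁/n = 115·105/417 = 28.9568
RR_MH = (87.9801 + 26.8519 + 55.3669) / (46.9978 + 14.5000 + 28.9568) = 170.1988 / 90.4546 = 1.88159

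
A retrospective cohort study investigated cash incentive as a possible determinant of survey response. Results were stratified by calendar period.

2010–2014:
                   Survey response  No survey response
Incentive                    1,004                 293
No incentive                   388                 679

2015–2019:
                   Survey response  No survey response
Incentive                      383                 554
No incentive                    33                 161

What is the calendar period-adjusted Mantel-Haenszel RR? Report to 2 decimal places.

RR_MH = Σ(aᵢ·n₀ᵢ/nᵢ) / Σ(cᵢ·n₁ᵢ/nᵢ), with n₁ᵢ = aᵢ+bᵢ (exposed), n₀ᵢ = cᵢ+dᵢ (unexposed), nᵢ = n₁ᵢ+n₀ᵢ.
Stratum 1 (2010–2014): n₁ = 1297, n₀ = 1067, n = 2364; a·n₀/n = 1004·1067/2364 = 453.1591; c·n₁/n = 388·1297/2364 = 212.8748
Stratum 2 (2015–2019): n₁ = 937, n₀ = 194, n = 1131; a·n₀/n = 383·194/1131 = 65.6958; c·n₁/n = 33·937/1131 = 27.3395
RR_MH = (453.1591 + 65.6958) / (212.8748 + 27.3395) = 518.8549 / 240.2143 = 2.15997

2.16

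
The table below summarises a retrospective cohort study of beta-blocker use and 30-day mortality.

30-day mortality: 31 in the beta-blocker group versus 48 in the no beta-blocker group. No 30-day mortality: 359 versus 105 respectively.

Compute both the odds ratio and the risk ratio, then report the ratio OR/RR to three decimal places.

0.746

From the description: a = 31, b = 359, c = 48, d = 105.
OR = (31·105)/(359·48) = 3255/17232 = 0.18889
Risk in exposed = 31/390 = 0.07949; risk in unexposed = 48/153 = 0.31373; RR = 0.25337
OR/RR = 0.18889 / 0.25337 = 0.74553
The outcome is not rare, so the OR lies further from 1 than the RR.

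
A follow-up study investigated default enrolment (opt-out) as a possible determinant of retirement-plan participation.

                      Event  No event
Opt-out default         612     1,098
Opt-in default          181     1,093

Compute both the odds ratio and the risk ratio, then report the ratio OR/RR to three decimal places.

1.336

Cells: a = 612, b = 1098, c = 181, d = 1093.
OR = (612·1093)/(1098·181) = 668916/198738 = 3.36582
Risk in exposed = 612/1710 = 0.35789; risk in unexposed = 181/1274 = 0.14207; RR = 2.51910
OR/RR = 3.36582 / 2.51910 = 1.33612
The outcome is not rare, so the OR lies further from 1 than the RR.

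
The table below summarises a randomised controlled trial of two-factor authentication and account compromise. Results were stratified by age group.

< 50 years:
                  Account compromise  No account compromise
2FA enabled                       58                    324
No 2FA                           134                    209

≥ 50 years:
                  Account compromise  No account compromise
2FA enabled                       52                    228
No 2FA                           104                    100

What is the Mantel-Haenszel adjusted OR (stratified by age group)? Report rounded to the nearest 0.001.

0.252

OR_MH = Σ(aᵢdᵢ/nᵢ) / Σ(bᵢcᵢ/nᵢ), where nᵢ is the stratum total.
Stratum 1 (< 50 years): n = 725; a·d/n = 58·209/725 = 16.7200; b·c/n = 324·134/725 = 59.8841
Stratum 2 (≥ 50 years): n = 484; a·d/n = 52·100/484 = 10.7438; b·c/n = 228·104/484 = 48.9917
OR_MH = (16.7200 + 10.7438) / (59.8841 + 48.9917) = 27.4638 / 108.8759 = 0.25225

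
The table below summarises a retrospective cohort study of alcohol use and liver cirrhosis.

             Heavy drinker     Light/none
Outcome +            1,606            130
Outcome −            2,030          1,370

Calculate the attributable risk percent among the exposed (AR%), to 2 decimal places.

80.38

Reading the table with exposure as columns: a = 1606 (Heavy drinker, case), b = 2030 (Heavy drinker, non-case), c = 130 (Light/none, case), d = 1370.
Risk in exposed = 1606/3636 = 0.44169; risk in unexposed = 130/1500 = 0.08667.
RR = 0.44169/0.08667 = 5.09647
AR% = (RR − 1)/RR × 100 = (5.09647 − 1)/5.09647 × 100 = 80.3786%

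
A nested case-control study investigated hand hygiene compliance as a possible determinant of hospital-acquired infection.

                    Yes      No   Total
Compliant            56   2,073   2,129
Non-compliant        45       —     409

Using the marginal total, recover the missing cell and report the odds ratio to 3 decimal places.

0.219

The missing cell is in the unexposed row: 409 − 45 = 364.
So a = 56, b = 2073, c = 45, d = 364.
OR = (a·d)/(b·c) = (56 × 364) / (2073 × 45) = 20384 / 93285 = 0.21851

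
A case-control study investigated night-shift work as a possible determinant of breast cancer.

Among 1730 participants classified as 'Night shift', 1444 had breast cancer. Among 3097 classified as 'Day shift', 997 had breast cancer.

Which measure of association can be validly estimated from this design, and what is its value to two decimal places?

10.63

From the description: a = 1444, b = 286, c = 997, d = 2100.
This is a case-control study: participants were sampled on outcome status, so risks in the source population cannot be estimated directly — relative risk is not valid here. The odds ratio is the appropriate measure.
OR = (a·d)/(b·c) = (1444 × 2100) / (286 × 997) = 3032400 / 285142 = 10.63470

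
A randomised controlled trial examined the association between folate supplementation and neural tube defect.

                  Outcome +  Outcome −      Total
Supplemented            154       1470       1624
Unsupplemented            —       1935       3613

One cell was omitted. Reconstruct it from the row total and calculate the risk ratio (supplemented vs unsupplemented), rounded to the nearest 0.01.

The missing cell is in the unexposed row: 3613 − 1935 = 1678.
So a = 154, b = 1470, c = 1678, d = 1935.
RR = [a/(a+b)] / [c/(c+d)] = (154/1624) / (1678/3613) = 0.09483/0.46443 = 0.20418

0.20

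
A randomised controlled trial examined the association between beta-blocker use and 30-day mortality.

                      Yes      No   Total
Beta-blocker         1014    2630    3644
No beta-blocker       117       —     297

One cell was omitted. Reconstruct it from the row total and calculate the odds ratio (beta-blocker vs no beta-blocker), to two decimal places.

0.59

The missing cell is in the unexposed row: 297 − 117 = 180.
So a = 1014, b = 2630, c = 117, d = 180.
OR = (a·d)/(b·c) = (1014 × 180) / (2630 × 117) = 182520 / 307710 = 0.59316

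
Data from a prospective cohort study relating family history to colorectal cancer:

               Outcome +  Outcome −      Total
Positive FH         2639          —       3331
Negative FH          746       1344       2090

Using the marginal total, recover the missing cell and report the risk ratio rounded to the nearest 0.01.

The missing cell is in the exposed row: 3331 − 2639 = 692.
So a = 2639, b = 692, c = 746, d = 1344.
RR = [a/(a+b)] / [c/(c+d)] = (2639/3331) / (746/2090) = 0.79225/0.35694 = 2.21959

2.22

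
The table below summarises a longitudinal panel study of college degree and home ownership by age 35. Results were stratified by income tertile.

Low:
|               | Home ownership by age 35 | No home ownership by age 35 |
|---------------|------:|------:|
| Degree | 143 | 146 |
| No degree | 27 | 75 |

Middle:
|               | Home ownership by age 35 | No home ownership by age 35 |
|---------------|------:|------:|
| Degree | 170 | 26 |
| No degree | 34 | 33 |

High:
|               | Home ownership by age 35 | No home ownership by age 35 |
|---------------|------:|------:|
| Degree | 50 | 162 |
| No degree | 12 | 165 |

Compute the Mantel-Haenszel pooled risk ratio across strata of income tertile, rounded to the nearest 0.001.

1.994

RR_MH = Σ(aᵢ·n₀ᵢ/nᵢ) / Σ(cᵢ·n₁ᵢ/nᵢ), with n₁ᵢ = aᵢ+bᵢ (exposed), n₀ᵢ = cᵢ+dᵢ (unexposed), nᵢ = n₁ᵢ+n₀ᵢ.
Stratum 1 (Low): n₁ = 289, n₀ = 102, n = 391; a·n₀/n = 143·102/391 = 37.3043; c·n₁/n = 27·289/391 = 19.9565
Stratum 2 (Middle): n₁ = 196, n₀ = 67, n = 263; a·n₀/n = 170·67/263 = 43.3080; c·n₁/n = 34·196/263 = 25.3384
Stratum 3 (High): n₁ = 212, n₀ = 177, n = 389; a·n₀/n = 50·177/389 = 22.7506; c·n₁/n = 12·212/389 = 6.5398
RR_MH = (37.3043 + 43.3080 + 22.7506) / (19.9565 + 25.3384 + 6.5398) = 103.3630 / 51.8348 = 1.99409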